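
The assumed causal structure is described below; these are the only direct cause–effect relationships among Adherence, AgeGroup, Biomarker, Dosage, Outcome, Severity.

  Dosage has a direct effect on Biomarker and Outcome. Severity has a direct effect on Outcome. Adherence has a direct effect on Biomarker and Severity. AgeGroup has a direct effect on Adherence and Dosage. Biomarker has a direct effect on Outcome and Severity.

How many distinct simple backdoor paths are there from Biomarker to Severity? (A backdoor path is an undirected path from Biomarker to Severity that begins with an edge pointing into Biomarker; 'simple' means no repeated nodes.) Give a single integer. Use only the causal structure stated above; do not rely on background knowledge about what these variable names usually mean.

A backdoor path from Biomarker to Severity is any simple undirected path whose first edge points into Biomarker (i.e. leaves Biomarker via a parent).
Parents of Biomarker: {Adherence, Dosage}.
Enumerating:
  P1: Biomarker <- Adherence <- AgeGroup -> Dosage -> Outcome <- Severity
  P2: Biomarker <- Adherence -> Severity
  P3: Biomarker <- Dosage <- AgeGroup -> Adherence -> Severity
  P4: Biomarker <- Dosage -> Outcome <- Severity
That exhausts the simple backdoor paths. Count: 4.

4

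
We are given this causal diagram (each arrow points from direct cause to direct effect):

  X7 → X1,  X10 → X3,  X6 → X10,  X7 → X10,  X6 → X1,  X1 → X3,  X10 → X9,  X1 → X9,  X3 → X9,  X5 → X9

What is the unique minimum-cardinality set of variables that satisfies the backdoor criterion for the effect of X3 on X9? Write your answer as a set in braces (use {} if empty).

Variables eligible for adjustment (non-descendants of X3, excluding X3 and X9): {X1, X10, X5, X6, X7}.
Backdoor paths from X3 to X9:
  P1: X3 <- X1 <- X7 -> X10 -> X9
  P2: X3 <- X1 <- X6 -> X10 -> X9
  P3: X3 <- X1 -> X9
  P4: X3 <- X10 <- X7 -> X1 -> X9
  P5: X3 <- X10 <- X6 -> X1 -> X9
  P6: X3 <- X10 -> X9
The empty set is not sufficient: P1 (X3 <- X1 <- X7 -> X10 -> X9) has no collider blocking it and no conditioned non-collider, so it is open.
Try {X1, X10}:
  P1: blocked at chain node X1 ∈ conditioning set.
  P2: blocked at chain node X1 ∈ conditioning set.
  P3: blocked at fork node X1 ∈ conditioning set.
  P4: blocked at chain node X10 ∈ conditioning set.
  P5: blocked at chain node X10 ∈ conditioning set.
  P6: blocked at fork node X10 ∈ conditioning set.
{X1, X10} contains no descendant of X3 and blocks every backdoor path.
Every element of {X1, X10} is needed (dropping X1 leaves P3 open; dropping X10 leaves P6 open), so no proper subset is valid.
Among all size-2 subsets of the eligible variables, only {X1, X10} blocks every backdoor path, so it is the unique smallest valid adjustment set.

{X1, X10}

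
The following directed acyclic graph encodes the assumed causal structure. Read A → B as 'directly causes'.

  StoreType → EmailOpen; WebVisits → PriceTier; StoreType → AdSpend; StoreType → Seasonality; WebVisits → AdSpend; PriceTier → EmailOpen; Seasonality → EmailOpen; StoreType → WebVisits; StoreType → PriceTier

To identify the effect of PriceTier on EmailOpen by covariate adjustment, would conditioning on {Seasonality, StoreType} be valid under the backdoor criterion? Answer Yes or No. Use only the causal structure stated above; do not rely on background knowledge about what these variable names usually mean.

Backdoor paths from PriceTier to EmailOpen (paths whose first edge points into PriceTier):
  P1: PriceTier <- StoreType -> Seasonality -> EmailOpen
  P2: PriceTier <- StoreType -> EmailOpen
  P3: PriceTier <- WebVisits <- StoreType -> Seasonality -> EmailOpen
  P4: PriceTier <- WebVisits <- StoreType -> EmailOpen
  P5: PriceTier <- WebVisits -> AdSpend <- StoreType -> Seasonality -> EmailOpen
  P6: PriceTier <- WebVisits -> AdSpend <- StoreType -> EmailOpen
Condition 1 (no descendant of PriceTier in the set): holds — descendants of PriceTier are {EmailOpen}; none are in {Seasonality, StoreType}.
Condition 2 (every backdoor path blocked by {Seasonality, StoreType}):
  P1: blocked at fork node StoreType ∈ conditioning set.
  P2: blocked at fork node StoreType ∈ conditioning set.
  P3: blocked at fork node StoreType ∈ conditioning set.
  P4: blocked at fork node StoreType ∈ conditioning set.
  P5: blocked at collider AdSpend (neither it nor any descendant is in the conditioning set).
  P6: blocked at collider AdSpend (neither it nor any descendant is in the conditioning set).
{Seasonality, StoreType} satisfies the backdoor criterion.

Yes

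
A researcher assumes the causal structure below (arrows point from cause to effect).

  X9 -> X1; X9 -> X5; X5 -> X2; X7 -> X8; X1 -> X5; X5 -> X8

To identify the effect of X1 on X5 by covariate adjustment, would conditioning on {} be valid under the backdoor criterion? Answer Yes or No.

No

Backdoor paths from X1 to X5 (paths whose first edge points into X1):
  P1: X1 <- X9 -> X5
Condition 1 (no descendant of X1 in the set): holds — descendants of X1 are {X2, X5, X8}; none are in {}.
Condition 2 (every backdoor path blocked by {}):
  P1: open — no interior node is in the conditioning set.
{} does not satisfy the backdoor criterion.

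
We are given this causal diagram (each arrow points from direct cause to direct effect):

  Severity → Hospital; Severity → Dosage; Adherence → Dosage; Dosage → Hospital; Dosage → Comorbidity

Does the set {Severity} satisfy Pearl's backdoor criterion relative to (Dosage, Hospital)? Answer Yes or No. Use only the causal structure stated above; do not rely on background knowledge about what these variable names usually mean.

Yes

Backdoor paths from Dosage to Hospital (paths whose first edge points into Dosage):
  P1: Dosage <- Severity -> Hospital
Condition 1 (no descendant of Dosage in the set): holds — descendants of Dosage are {Comorbidity, Hospital}; none are in {Severity}.
Condition 2 (every backdoor path blocked by {Severity}):
  P1: blocked at fork node Severity ∈ conditioning set.
{Severity} satisfies the backdoor criterion.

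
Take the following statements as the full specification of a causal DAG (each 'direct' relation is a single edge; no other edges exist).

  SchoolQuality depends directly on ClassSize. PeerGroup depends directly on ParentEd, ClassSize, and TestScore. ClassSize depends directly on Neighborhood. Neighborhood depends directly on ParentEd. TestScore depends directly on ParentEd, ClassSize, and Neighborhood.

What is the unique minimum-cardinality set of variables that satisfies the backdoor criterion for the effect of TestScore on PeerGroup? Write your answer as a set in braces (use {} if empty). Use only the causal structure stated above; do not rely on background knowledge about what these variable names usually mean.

Variables eligible for adjustment (non-descendants of TestScore, excluding TestScore and PeerGroup): {ClassSize, Neighborhood, ParentEd, SchoolQuality}.
Backdoor paths from TestScore to PeerGroup:
  P1: TestScore <- ParentEd -> Neighborhood -> ClassSize -> PeerGroup
  P2: TestScore <- ParentEd -> PeerGroup
  P3: TestScore <- Neighborhood <- ParentEd -> PeerGroup
  P4: TestScore <- Neighborhood -> ClassSize -> PeerGroup
  P5: TestScore <- ClassSize <- Neighborhood <- ParentEd -> PeerGroup
  P6: TestScore <- ClassSize -> PeerGroup
The empty set is not sufficient: P1 (TestScore <- ParentEd -> Neighborhood -> ClassSize -> PeerGroup) has no collider blocking it and no conditioned non-collider, so it is open.
Try {ClassSize, ParentEd}:
  P1: blocked at fork node ParentEd ∈ conditioning set.
  P2: blocked at fork node ParentEd ∈ conditioning set.
  P3: blocked at fork node ParentEd ∈ conditioning set.
  P4: blocked at chain node ClassSize ∈ conditioning set.
  P5: blocked at chain node ClassSize ∈ conditioning set.
  P6: blocked at fork node ClassSize ∈ conditioning set.
{ClassSize, ParentEd} contains no descendant of TestScore and blocks every backdoor path.
Every element of {ClassSize, ParentEd} is needed (dropping ClassSize leaves P4 open; dropping ParentEd leaves P2 open), so no proper subset is valid.
Among all size-2 subsets of the eligible variables, only {ClassSize, ParentEd} blocks every backdoor path, so it is the unique smallest valid adjustment set.

{ClassSize, ParentEd}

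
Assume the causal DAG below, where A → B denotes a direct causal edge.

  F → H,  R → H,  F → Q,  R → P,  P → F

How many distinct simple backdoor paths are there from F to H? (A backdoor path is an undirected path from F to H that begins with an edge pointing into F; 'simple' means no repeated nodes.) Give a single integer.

A backdoor path from F to H is any simple undirected path whose first edge points into F (i.e. leaves F via a parent).
Parents of F: {P}.
Enumerating:
  P1: F <- P <- R -> H
That exhausts the simple backdoor paths. Count: 1.

1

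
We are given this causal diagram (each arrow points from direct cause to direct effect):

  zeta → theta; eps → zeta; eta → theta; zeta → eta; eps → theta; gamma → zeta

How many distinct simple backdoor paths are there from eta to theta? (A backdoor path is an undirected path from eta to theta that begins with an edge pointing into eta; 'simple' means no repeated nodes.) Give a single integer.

A backdoor path from eta to theta is any simple undirected path whose first edge points into eta (i.e. leaves eta via a parent).
Parents of eta: {zeta}.
Enumerating:
  P1: eta <- zeta <- eps -> theta
  P2: eta <- zeta -> theta
That exhausts the simple backdoor paths. Count: 2.

2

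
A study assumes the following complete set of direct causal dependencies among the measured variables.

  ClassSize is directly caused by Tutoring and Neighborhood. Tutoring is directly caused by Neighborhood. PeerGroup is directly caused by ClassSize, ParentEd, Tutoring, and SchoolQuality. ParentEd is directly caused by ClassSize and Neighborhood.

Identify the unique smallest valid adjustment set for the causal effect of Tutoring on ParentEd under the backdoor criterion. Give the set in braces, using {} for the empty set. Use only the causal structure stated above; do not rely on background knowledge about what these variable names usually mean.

Variables eligible for adjustment (non-descendants of Tutoring, excluding Tutoring and ParentEd): {Neighborhood, SchoolQuality}.
Backdoor paths from Tutoring to ParentEd:
  P1: Tutoring <- Neighborhood -> ClassSize -> ParentEd
  P2: Tutoring <- Neighborhood -> ClassSize -> PeerGroup <- ParentEd
  P3: Tutoring <- Neighborhood -> ParentEd
The empty set is not sufficient: P1 (Tutoring <- Neighborhood -> ClassSize -> ParentEd) has no collider blocking it and no conditioned non-collider, so it is open.
Try {Neighborhood}:
  P1: blocked at fork node Neighborhood ∈ conditioning set.
  P2: blocked at fork node Neighborhood ∈ conditioning set.
  P3: blocked at fork node Neighborhood ∈ conditioning set.
{Neighborhood} contains no descendant of Tutoring and blocks every backdoor path.
No other singleton works — e.g. {SchoolQuality} leaves P1 open — so {Neighborhood} is the unique smallest valid adjustment set.

{Neighborhood}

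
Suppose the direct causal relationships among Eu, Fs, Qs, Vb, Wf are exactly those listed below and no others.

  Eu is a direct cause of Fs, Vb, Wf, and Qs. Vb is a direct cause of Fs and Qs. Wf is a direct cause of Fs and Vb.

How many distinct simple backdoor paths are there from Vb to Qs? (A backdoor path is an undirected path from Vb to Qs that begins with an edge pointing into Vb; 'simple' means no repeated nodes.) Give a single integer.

3

A backdoor path from Vb to Qs is any simple undirected path whose first edge points into Vb (i.e. leaves Vb via a parent).
Parents of Vb: {Eu, Wf}.
Enumerating:
  P1: Vb <- Eu -> Qs
  P2: Vb <- Wf <- Eu -> Qs
  P3: Vb <- Wf -> Fs <- Eu -> Qs
That exhausts the simple backdoor paths. Count: 3.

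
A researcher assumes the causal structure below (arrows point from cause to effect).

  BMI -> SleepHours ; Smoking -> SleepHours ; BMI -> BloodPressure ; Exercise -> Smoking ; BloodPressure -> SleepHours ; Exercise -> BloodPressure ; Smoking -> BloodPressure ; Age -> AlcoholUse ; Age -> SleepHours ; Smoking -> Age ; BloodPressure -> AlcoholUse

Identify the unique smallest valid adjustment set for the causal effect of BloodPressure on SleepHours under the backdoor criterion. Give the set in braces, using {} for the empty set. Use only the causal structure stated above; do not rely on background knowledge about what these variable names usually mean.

{BMI, Smoking}

Variables eligible for adjustment (non-descendants of BloodPressure, excluding BloodPressure and SleepHours): {Age, BMI, Exercise, Smoking}.
Backdoor paths from BloodPressure to SleepHours:
  P1: BloodPressure <- Exercise -> Smoking -> Age -> SleepHours
  P2: BloodPressure <- Exercise -> Smoking -> SleepHours
  P3: BloodPressure <- BMI -> SleepHours
  P4: BloodPressure <- Smoking -> Age -> SleepHours
  P5: BloodPressure <- Smoking -> SleepHours
The empty set is not sufficient: P1 (BloodPressure <- Exercise -> Smoking -> Age -> SleepHours) has no collider blocking it and no conditioned non-collider, so it is open.
Try {BMI, Smoking}:
  P1: blocked at chain node Smoking ∈ conditioning set.
  P2: blocked at chain node Smoking ∈ conditioning set.
  P3: blocked at fork node BMI ∈ conditioning set.
  P4: blocked at fork node Smoking ∈ conditioning set.
  P5: blocked at fork node Smoking ∈ conditioning set.
{BMI, Smoking} contains no descendant of BloodPressure and blocks every backdoor path.
Every element of {BMI, Smoking} is needed (dropping BMI leaves P3 open; dropping Smoking leaves P1 open), so no proper subset is valid.
Among all size-2 subsets of the eligible variables, only {BMI, Smoking} blocks every backdoor path, so it is the unique smallest valid adjustment set.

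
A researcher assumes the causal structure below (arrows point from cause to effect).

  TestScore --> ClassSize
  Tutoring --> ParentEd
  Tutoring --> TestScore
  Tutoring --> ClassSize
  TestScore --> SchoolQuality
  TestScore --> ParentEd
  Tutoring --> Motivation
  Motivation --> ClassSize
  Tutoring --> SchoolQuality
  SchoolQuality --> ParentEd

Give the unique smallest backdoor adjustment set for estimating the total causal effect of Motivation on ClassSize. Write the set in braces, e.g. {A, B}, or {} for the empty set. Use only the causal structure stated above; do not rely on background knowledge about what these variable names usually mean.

{Tutoring}

Variables eligible for adjustment (non-descendants of Motivation, excluding Motivation and ClassSize): {ParentEd, SchoolQuality, TestScore, Tutoring}.
Backdoor paths from Motivation to ClassSize:
  P1: Motivation <- Tutoring -> TestScore -> ClassSize
  P2: Motivation <- Tutoring -> ClassSize
  P3: Motivation <- Tutoring -> SchoolQuality <- TestScore -> ClassSize
  P4: Motivation <- Tutoring -> SchoolQuality -> ParentEd <- TestScore -> ClassSize
  P5: Motivation <- Tutoring -> ParentEd <- TestScore -> ClassSize
  P6: Motivation <- Tutoring -> ParentEd <- SchoolQuality <- TestScore -> ClassSize
The empty set is not sufficient: P1 (Motivation <- Tutoring -> TestScore -> ClassSize) has no collider blocking it and no conditioned non-collider, so it is open.
Try {Tutoring}:
  P1: blocked at fork node Tutoring ∈ conditioning set.
  P2: blocked at fork node Tutoring ∈ conditioning set.
  P3: blocked at fork node Tutoring ∈ conditioning set.
  P4: blocked at fork node Tutoring ∈ conditioning set.
  P5: blocked at fork node Tutoring ∈ conditioning set.
  P6: blocked at fork node Tutoring ∈ conditioning set.
{Tutoring} contains no descendant of Motivation and blocks every backdoor path.
No other singleton works — e.g. {TestScore} leaves P2 open — so {Tutoring} is the unique smallest valid adjustment set.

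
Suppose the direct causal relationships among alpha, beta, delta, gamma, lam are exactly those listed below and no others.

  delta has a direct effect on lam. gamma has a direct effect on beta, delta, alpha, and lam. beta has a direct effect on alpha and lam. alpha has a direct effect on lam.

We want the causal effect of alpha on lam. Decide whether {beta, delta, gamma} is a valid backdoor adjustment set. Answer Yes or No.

Yes

Backdoor paths from alpha to lam (paths whose first edge points into alpha):
  P1: alpha <- gamma -> delta -> lam
  P2: alpha <- gamma -> beta -> lam
  P3: alpha <- gamma -> lam
  P4: alpha <- beta <- gamma -> delta -> lam
  P5: alpha <- beta <- gamma -> lam
  P6: alpha <- beta -> lam
Condition 1 (no descendant of alpha in the set): holds — descendants of alpha are {lam}; none are in {beta, delta, gamma}.
Condition 2 (every backdoor path blocked by {beta, delta, gamma}):
  P1: blocked at fork node gamma ∈ conditioning set.
  P2: blocked at fork node gamma ∈ conditioning set.
  P3: blocked at fork node gamma ∈ conditioning set.
  P4: blocked at chain node beta ∈ conditioning set.
  P5: blocked at chain node beta ∈ conditioning set.
  P6: blocked at fork node beta ∈ conditioning set.
{beta, delta, gamma} satisfies the backdoor criterion.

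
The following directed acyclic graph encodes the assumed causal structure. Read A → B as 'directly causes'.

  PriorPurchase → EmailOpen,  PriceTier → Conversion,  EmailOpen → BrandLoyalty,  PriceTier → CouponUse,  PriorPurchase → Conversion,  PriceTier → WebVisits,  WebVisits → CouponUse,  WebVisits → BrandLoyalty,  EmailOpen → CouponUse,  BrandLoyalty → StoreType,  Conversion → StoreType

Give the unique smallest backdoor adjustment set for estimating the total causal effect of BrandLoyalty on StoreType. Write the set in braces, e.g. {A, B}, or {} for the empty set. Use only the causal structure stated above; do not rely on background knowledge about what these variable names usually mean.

{Conversion}

Variables eligible for adjustment (non-descendants of BrandLoyalty, excluding BrandLoyalty and StoreType): {Conversion, CouponUse, EmailOpen, PriceTier, PriorPurchase, WebVisits}.
Backdoor paths from BrandLoyalty to StoreType:
  P1: BrandLoyalty <- WebVisits <- PriceTier -> Conversion -> StoreType
  P2: BrandLoyalty <- WebVisits <- PriceTier -> CouponUse <- EmailOpen <- PriorPurchase -> Conversion -> StoreType
  P3: BrandLoyalty <- WebVisits -> CouponUse <- PriceTier -> Conversion -> StoreType
  P4: BrandLoyalty <- WebVisits -> CouponUse <- EmailOpen <- PriorPurchase -> Conversion -> StoreType
  P5: BrandLoyalty <- EmailOpen <- PriorPurchase -> Conversion -> StoreType
  P6: BrandLoyalty <- EmailOpen -> CouponUse <- PriceTier -> Conversion -> StoreType
  P7: BrandLoyalty <- EmailOpen -> CouponUse <- WebVisits <- PriceTier -> Conversion -> StoreType
The empty set is not sufficient: P1 (BrandLoyalty <- WebVisits <- PriceTier -> Conversion -> StoreType) has no collider blocking it and no conditioned non-collider, so it is open.
Try {Conversion}:
  P1: blocked at chain node Conversion ∈ conditioning set.
  P2: blocked at collider CouponUse (neither it nor any descendant is in the conditioning set).
  P3: blocked at collider CouponUse (neither it nor any descendant is in the conditioning set).
  P4: blocked at collider CouponUse (neither it nor any descendant is in the conditioning set).
  P5: blocked at chain node Conversion ∈ conditioning set.
  P6: blocked at collider CouponUse (neither it nor any descendant is in the conditioning set).
  P7: blocked at collider CouponUse (neither it nor any descendant is in the conditioning set).
{Conversion} contains no descendant of BrandLoyalty and blocks every backdoor path.
No other singleton works — e.g. {PriceTier} leaves P5 open — so {Conversion} is the unique smallest valid adjustment set.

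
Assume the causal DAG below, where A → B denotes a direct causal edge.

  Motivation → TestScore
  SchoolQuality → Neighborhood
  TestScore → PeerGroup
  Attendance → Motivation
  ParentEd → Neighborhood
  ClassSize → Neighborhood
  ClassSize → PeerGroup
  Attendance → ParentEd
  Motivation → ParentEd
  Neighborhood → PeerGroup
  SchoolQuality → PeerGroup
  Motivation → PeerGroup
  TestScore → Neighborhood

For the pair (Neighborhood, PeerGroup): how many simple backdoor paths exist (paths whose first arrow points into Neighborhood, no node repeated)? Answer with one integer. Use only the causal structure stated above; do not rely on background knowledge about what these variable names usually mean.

8

A backdoor path from Neighborhood to PeerGroup is any simple undirected path whose first edge points into Neighborhood (i.e. leaves Neighborhood via a parent).
Parents of Neighborhood: {ClassSize, ParentEd, SchoolQuality, TestScore}.
Enumerating:
  P1: Neighborhood <- TestScore <- Motivation -> PeerGroup
  P2: Neighborhood <- TestScore -> PeerGroup
  P3: Neighborhood <- SchoolQuality -> PeerGroup
  P4: Neighborhood <- ParentEd <- Attendance -> Motivation -> TestScore -> PeerGroup
  P5: Neighborhood <- ParentEd <- Attendance -> Motivation -> PeerGroup
  P6: Neighborhood <- ParentEd <- Motivation -> TestScore -> PeerGroup
  P7: Neighborhood <- ParentEd <- Motivation -> PeerGroup
  P8: Neighborhood <- ClassSize -> PeerGroup
That exhausts the simple backdoor paths. Count: 8.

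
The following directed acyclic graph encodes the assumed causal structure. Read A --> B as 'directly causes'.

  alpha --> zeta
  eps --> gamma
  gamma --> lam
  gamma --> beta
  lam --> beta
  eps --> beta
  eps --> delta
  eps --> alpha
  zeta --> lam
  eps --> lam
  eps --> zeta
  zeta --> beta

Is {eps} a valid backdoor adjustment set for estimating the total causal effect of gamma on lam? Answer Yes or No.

Backdoor paths from gamma to lam (paths whose first edge points into gamma):
  P1: gamma <- eps -> alpha -> zeta -> lam
  P2: gamma <- eps -> alpha -> zeta -> beta <- lam
  P3: gamma <- eps -> zeta -> lam
  P4: gamma <- eps -> zeta -> beta <- lam
  P5: gamma <- eps -> lam
  P6: gamma <- eps -> beta <- zeta -> lam
  P7: gamma <- eps -> beta <- lam
Condition 1 (no descendant of gamma in the set): holds — descendants of gamma are {beta, lam}; none are in {eps}.
Condition 2 (every backdoor path blocked by {eps}):
  P1: blocked at fork node eps ∈ conditioning set.
  P2: blocked at fork node eps ∈ conditioning set.
  P3: blocked at fork node eps ∈ conditioning set.
  P4: blocked at fork node eps ∈ conditioning set.
  P5: blocked at fork node eps ∈ conditioning set.
  P6: blocked at fork node eps ∈ conditioning set.
  P7: blocked at fork node eps ∈ conditioning set.
{eps} satisfies the backdoor criterion.

Yes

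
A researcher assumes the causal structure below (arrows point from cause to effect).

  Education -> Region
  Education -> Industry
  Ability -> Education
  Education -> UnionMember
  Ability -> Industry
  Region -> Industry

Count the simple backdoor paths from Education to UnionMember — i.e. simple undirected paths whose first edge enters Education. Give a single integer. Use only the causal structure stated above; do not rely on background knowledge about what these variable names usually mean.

A backdoor path from Education to UnionMember is any simple undirected path whose first edge points into Education (i.e. leaves Education via a parent).
Parents of Education: {Ability}.
No simple path from any parent of Education reaches UnionMember without revisiting Education, so there are no backdoor paths.

0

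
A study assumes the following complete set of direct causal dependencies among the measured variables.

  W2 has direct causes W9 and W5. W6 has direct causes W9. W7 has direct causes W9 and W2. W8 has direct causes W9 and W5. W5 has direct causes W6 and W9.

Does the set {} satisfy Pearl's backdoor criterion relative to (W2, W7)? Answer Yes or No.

Backdoor paths from W2 to W7 (paths whose first edge points into W2):
  P1: W2 <- W9 -> W7
  P2: W2 <- W5 <- W9 -> W7
  P3: W2 <- W5 <- W6 <- W9 -> W7
  P4: W2 <- W5 -> W8 <- W9 -> W7
Condition 1 (no descendant of W2 in the set): holds — descendants of W2 are {W7}; none are in {}.
Condition 2 (every backdoor path blocked by {}):
  P1: open — no interior node is in the conditioning set.
  P2: open — no interior node is in the conditioning set.
  P3: open — no interior node is in the conditioning set.
  P4: blocked at collider W8 (neither it nor any descendant is in the conditioning set).
{} does not satisfy the backdoor criterion.

No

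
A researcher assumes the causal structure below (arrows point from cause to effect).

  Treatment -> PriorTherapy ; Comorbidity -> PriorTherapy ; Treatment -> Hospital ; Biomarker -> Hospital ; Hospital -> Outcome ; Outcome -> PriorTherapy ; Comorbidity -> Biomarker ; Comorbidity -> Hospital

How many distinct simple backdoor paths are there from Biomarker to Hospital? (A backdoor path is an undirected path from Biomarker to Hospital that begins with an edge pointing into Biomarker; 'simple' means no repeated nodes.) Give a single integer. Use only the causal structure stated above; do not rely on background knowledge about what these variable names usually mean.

3

A backdoor path from Biomarker to Hospital is any simple undirected path whose first edge points into Biomarker (i.e. leaves Biomarker via a parent).
Parents of Biomarker: {Comorbidity}.
Enumerating:
  P1: Biomarker <- Comorbidity -> Hospital
  P2: Biomarker <- Comorbidity -> PriorTherapy <- Treatment -> Hospital
  P3: Biomarker <- Comorbidity -> PriorTherapy <- Outcome <- Hospital
That exhausts the simple backdoor paths. Count: 3.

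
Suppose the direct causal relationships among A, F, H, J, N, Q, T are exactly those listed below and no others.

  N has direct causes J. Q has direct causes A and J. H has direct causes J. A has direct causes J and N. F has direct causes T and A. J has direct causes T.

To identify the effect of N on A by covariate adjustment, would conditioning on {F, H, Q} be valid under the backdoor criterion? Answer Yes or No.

Backdoor paths from N to A (paths whose first edge points into N):
  P1: N <- J <- T -> F <- A
  P2: N <- J -> A
  P3: N <- J -> Q <- A
Condition 1 (no descendant of N in the set): FAILS — F and Q are descendants of N.
Condition 2 (every backdoor path blocked by {F, H, Q}):
  P1: open — collider(s) F are conditioned on (or have a conditioned descendant) and no non-collider on the path is in the set.
  P2: open — no interior node is in the conditioning set.
  P3: open — collider(s) Q are conditioned on (or have a conditioned descendant) and no non-collider on the path is in the set.
{F, H, Q} does not satisfy the backdoor criterion.

No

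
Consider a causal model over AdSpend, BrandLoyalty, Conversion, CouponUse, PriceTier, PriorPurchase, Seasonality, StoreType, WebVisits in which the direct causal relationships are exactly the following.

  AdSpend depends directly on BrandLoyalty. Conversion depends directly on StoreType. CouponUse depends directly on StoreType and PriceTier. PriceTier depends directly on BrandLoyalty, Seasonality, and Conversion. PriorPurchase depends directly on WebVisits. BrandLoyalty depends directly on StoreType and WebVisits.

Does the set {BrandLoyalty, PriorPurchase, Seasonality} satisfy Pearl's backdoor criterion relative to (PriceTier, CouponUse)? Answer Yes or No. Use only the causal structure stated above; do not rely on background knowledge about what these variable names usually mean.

Backdoor paths from PriceTier to CouponUse (paths whose first edge points into PriceTier):
  P1: PriceTier <- BrandLoyalty <- StoreType -> CouponUse
  P2: PriceTier <- Conversion <- StoreType -> CouponUse
Condition 1 (no descendant of PriceTier in the set): holds — descendants of PriceTier are {CouponUse}; none are in {BrandLoyalty, PriorPurchase, Seasonality}.
Condition 2 (every backdoor path blocked by {BrandLoyalty, PriorPurchase, Seasonality}):
  P1: blocked at chain node BrandLoyalty ∈ conditioning set.
  P2: open — no interior node is in the conditioning set.
{BrandLoyalty, PriorPurchase, Seasonality} does not satisfy the backdoor criterion.

No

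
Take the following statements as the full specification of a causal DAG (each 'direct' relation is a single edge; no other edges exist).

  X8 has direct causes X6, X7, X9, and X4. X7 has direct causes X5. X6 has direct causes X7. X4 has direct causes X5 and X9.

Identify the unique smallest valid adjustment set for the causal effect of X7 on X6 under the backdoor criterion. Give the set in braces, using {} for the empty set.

Variables eligible for adjustment (non-descendants of X7, excluding X7 and X6): {X4, X5, X9}.
Backdoor paths from X7 to X6:
  P1: X7 <- X5 -> X4 <- X9 -> X8 <- X6
  P2: X7 <- X5 -> X4 -> X8 <- X6
Each backdoor path contains an unconditioned collider, so every path is already blocked with the empty conditioning set:
  P1: blocked at collider X4 (neither it nor any descendant is in the conditioning set).
  P2: blocked at collider X8 (neither it nor any descendant is in the conditioning set).
The empty set is therefore the unique smallest valid set.

{}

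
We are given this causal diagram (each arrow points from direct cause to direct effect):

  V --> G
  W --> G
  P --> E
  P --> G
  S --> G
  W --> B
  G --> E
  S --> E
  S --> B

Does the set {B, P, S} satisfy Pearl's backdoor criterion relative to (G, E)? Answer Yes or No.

Backdoor paths from G to E (paths whose first edge points into G):
  P1: G <- S -> E
  P2: G <- P -> E
  P3: G <- W -> B <- S -> E
Condition 1 (no descendant of G in the set): holds — descendants of G are {E}; none are in {B, P, S}.
Condition 2 (every backdoor path blocked by {B, P, S}):
  P1: blocked at fork node S ∈ conditioning set.
  P2: blocked at fork node P ∈ conditioning set.
  P3: blocked at fork node S ∈ conditioning set.
{B, P, S} satisfies the backdoor criterion.

Yes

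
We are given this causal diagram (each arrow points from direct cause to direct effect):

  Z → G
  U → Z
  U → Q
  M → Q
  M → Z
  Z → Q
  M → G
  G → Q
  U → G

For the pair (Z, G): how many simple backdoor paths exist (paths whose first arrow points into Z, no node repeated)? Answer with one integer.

6

A backdoor path from Z to G is any simple undirected path whose first edge points into Z (i.e. leaves Z via a parent).
Parents of Z: {M, U}.
Enumerating:
  P1: Z <- M -> G
  P2: Z <- M -> Q <- U -> G
  P3: Z <- M -> Q <- G
  P4: Z <- U -> G
  P5: Z <- U -> Q <- M -> G
  P6: Z <- U -> Q <- G
That exhausts the simple backdoor paths. Count: 6.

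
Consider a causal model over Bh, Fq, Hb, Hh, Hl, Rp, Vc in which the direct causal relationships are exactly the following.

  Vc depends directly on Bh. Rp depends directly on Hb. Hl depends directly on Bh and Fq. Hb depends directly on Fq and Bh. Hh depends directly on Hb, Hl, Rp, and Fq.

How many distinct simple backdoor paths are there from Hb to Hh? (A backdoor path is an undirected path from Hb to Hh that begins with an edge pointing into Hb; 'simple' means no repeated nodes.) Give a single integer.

4

A backdoor path from Hb to Hh is any simple undirected path whose first edge points into Hb (i.e. leaves Hb via a parent).
Parents of Hb: {Bh, Fq}.
Enumerating:
  P1: Hb <- Bh -> Hl <- Fq -> Hh
  P2: Hb <- Bh -> Hl -> Hh
  P3: Hb <- Fq -> Hl -> Hh
  P4: Hb <- Fq -> Hh
That exhausts the simple backdoor paths. Count: 4.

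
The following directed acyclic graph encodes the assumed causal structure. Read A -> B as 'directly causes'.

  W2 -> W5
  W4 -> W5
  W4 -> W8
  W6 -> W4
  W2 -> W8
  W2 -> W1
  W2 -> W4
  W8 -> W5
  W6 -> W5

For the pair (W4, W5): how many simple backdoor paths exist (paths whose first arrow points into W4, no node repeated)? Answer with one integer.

3

A backdoor path from W4 to W5 is any simple undirected path whose first edge points into W4 (i.e. leaves W4 via a parent).
Parents of W4: {W2, W6}.
Enumerating:
  P1: W4 <- W2 -> W8 -> W5
  P2: W4 <- W2 -> W5
  P3: W4 <- W6 -> W5
That exhausts the simple backdoor paths. Count: 3.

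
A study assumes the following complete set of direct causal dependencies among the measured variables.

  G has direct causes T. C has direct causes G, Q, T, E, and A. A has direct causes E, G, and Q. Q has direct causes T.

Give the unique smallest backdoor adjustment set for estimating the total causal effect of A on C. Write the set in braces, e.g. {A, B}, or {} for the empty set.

{E, G, Q}

Variables eligible for adjustment (non-descendants of A, excluding A and C): {E, G, Q, T}.
Backdoor paths from A to C:
  P1: A <- G <- T -> Q -> C
  P2: A <- G <- T -> C
  P3: A <- G -> C
  P4: A <- E -> C
  P5: A <- Q <- T -> G -> C
  P6: A <- Q <- T -> C
  P7: A <- Q -> C
The empty set is not sufficient: P1 (A <- G <- T -> Q -> C) has no collider blocking it and no conditioned non-collider, so it is open.
Try {E, G, Q}:
  P1: blocked at chain node G ∈ conditioning set.
  P2: blocked at chain node G ∈ conditioning set.
  P3: blocked at fork node G ∈ conditioning set.
  P4: blocked at fork node E ∈ conditioning set.
  P5: blocked at chain node Q ∈ conditioning set.
  P6: blocked at chain node Q ∈ conditioning set.
  P7: blocked at fork node Q ∈ conditioning set.
{E, G, Q} contains no descendant of A and blocks every backdoor path.
Every element of {E, G, Q} is needed (dropping E leaves P4 open; dropping G leaves P2 open; dropping Q leaves P6 open), so no proper subset is valid.
Among all size-3 subsets of the eligible variables, only {E, G, Q} blocks every backdoor path, so it is the unique smallest valid adjustment set.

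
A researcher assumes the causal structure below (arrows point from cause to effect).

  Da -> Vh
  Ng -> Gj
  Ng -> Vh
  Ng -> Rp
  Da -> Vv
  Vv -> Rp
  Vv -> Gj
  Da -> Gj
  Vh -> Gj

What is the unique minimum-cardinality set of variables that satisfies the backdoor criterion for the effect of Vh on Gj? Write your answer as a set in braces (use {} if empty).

{Da, Ng}

Variables eligible for adjustment (non-descendants of Vh, excluding Vh and Gj): {Da, Ng, Rp, Vv}.
Backdoor paths from Vh to Gj:
  P1: Vh <- Da -> Vv -> Rp <- Ng -> Gj
  P2: Vh <- Da -> Vv -> Gj
  P3: Vh <- Da -> Gj
  P4: Vh <- Ng -> Rp <- Vv <- Da -> Gj
  P5: Vh <- Ng -> Rp <- Vv -> Gj
  P6: Vh <- Ng -> Gj
The empty set is not sufficient: P2 (Vh <- Da -> Vv -> Gj) has no collider blocking it and no conditioned non-collider, so it is open.
Try {Da, Ng}:
  P1: blocked at fork node Da ∈ conditioning set.
  P2: blocked at fork node Da ∈ conditioning set.
  P3: blocked at fork node Da ∈ conditioning set.
  P4: blocked at fork node Ng ∈ conditioning set.
  P5: blocked at fork node Ng ∈ conditioning set.
  P6: blocked at fork node Ng ∈ conditioning set.
{Da, Ng} contains no descendant of Vh and blocks every backdoor path.
Every element of {Da, Ng} is needed (dropping Da leaves P2 open; dropping Ng leaves P6 open), so no proper subset is valid.
Among all size-2 subsets of the eligible variables, only {Da, Ng} blocks every backdoor path, so it is the unique smallest valid adjustment set.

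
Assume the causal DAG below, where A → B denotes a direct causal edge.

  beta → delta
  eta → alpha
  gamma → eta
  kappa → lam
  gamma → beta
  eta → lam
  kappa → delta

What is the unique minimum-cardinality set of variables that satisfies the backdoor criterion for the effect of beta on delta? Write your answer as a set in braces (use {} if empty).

{}

Variables eligible for adjustment (non-descendants of beta, excluding beta and delta): {alpha, eta, gamma, kappa, lam}.
Backdoor paths from beta to delta:
  P1: beta <- gamma -> eta -> lam <- kappa -> delta
Each backdoor path contains an unconditioned collider, so every path is already blocked with the empty conditioning set:
  P1: blocked at collider lam (neither it nor any descendant is in the conditioning set).
The empty set is therefore the unique smallest valid set.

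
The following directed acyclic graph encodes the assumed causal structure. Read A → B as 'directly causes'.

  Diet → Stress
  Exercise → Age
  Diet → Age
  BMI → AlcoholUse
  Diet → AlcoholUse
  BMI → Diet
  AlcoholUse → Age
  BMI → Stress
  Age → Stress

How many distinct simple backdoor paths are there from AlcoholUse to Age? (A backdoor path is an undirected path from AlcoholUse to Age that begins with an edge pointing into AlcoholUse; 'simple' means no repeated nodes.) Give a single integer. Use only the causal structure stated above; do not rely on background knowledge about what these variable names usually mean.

A backdoor path from AlcoholUse to Age is any simple undirected path whose first edge points into AlcoholUse (i.e. leaves AlcoholUse via a parent).
Parents of AlcoholUse: {BMI, Diet}.
Enumerating:
  P1: AlcoholUse <- BMI -> Diet -> Age
  P2: AlcoholUse <- BMI -> Diet -> Stress <- Age
  P3: AlcoholUse <- BMI -> Stress <- Diet -> Age
  P4: AlcoholUse <- BMI -> Stress <- Age
  P5: AlcoholUse <- Diet <- BMI -> Stress <- Age
  P6: AlcoholUse <- Diet -> Age
  P7: AlcoholUse <- Diet -> Stress <- Age
That exhausts the simple backdoor paths. Count: 7.

7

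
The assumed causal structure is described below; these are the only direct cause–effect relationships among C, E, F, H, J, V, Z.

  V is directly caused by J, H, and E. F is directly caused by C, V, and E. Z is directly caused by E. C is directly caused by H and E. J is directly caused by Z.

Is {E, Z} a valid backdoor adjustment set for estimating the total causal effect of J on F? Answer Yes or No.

Backdoor paths from J to F (paths whose first edge points into J):
  P1: J <- Z <- E -> C <- H -> V -> F
  P2: J <- Z <- E -> C -> F
  P3: J <- Z <- E -> V <- H -> C -> F
  P4: J <- Z <- E -> V -> F
  P5: J <- Z <- E -> F
Condition 1 (no descendant of J in the set): holds — descendants of J are {F, V}; none are in {E, Z}.
Condition 2 (every backdoor path blocked by {E, Z}):
  P1: blocked at chain node Z ∈ conditioning set.
  P2: blocked at chain node Z ∈ conditioning set.
  P3: blocked at chain node Z ∈ conditioning set.
  P4: blocked at chain node Z ∈ conditioning set.
  P5: blocked at chain node Z ∈ conditioning set.
{E, Z} satisfies the backdoor criterion.

Yes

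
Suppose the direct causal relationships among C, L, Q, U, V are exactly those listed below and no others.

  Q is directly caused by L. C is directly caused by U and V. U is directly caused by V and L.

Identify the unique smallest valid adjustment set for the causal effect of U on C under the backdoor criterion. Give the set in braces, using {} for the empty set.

Variables eligible for adjustment (non-descendants of U, excluding U and C): {L, Q, V}.
Backdoor paths from U to C:
  P1: U <- V -> C
The empty set is not sufficient: P1 (U <- V -> C) has no collider blocking it and no conditioned non-collider, so it is open.
Try {V}:
  P1: blocked at fork node V ∈ conditioning set.
{V} contains no descendant of U and blocks every backdoor path.
No other singleton works — e.g. {L} leaves P1 open — so {V} is the unique smallest valid adjustment set.

{V}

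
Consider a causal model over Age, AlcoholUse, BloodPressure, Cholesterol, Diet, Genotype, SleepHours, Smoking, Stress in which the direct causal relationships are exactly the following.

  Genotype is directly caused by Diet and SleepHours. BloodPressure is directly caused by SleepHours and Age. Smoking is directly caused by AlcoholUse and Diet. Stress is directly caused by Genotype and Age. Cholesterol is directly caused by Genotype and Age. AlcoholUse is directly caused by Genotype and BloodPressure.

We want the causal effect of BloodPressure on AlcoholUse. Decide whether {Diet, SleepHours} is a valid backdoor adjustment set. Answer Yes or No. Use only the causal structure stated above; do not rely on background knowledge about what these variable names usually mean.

Backdoor paths from BloodPressure to AlcoholUse (paths whose first edge points into BloodPressure):
  P1: BloodPressure <- Age -> Cholesterol <- Genotype <- Diet -> Smoking <- AlcoholUse
  P2: BloodPressure <- Age -> Cholesterol <- Genotype -> AlcoholUse
  P3: BloodPressure <- Age -> Stress <- Genotype <- Diet -> Smoking <- AlcoholUse
  P4: BloodPressure <- Age -> Stress <- Genotype -> AlcoholUse
  P5: BloodPressure <- SleepHours -> Genotype <- Diet -> Smoking <- AlcoholUse
  P6: BloodPressure <- SleepHours -> Genotype -> AlcoholUse
Condition 1 (no descendant of BloodPressure in the set): holds — descendants of BloodPressure are {AlcoholUse, Smoking}; none are in {Diet, SleepHours}.
Condition 2 (every backdoor path blocked by {Diet, SleepHours}):
  P1: blocked at collider Cholesterol (neither it nor any descendant is in the conditioning set).
  P2: blocked at collider Cholesterol (neither it nor any descendant is in the conditioning set).
  P3: blocked at collider Stress (neither it nor any descendant is in the conditioning set).
  P4: blocked at collider Stress (neither it nor any descendant is in the conditioning set).
  P5: blocked at fork node SleepHours ∈ conditioning set.
  P6: blocked at fork node SleepHours ∈ conditioning set.
{Diet, SleepHours} satisfies the backdoor criterion.

Yes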